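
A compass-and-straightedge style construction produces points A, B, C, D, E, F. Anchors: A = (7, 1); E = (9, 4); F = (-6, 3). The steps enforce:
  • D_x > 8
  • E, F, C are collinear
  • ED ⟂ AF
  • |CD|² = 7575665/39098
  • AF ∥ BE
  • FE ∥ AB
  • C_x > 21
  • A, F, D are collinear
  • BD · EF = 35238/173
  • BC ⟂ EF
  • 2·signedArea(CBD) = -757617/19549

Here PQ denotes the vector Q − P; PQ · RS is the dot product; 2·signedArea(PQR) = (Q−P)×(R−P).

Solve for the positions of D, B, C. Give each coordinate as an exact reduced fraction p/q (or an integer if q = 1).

1. D_x = 1471/173  [A, F, D are collinear ∩ ED ⟂ AF]
2. D_y = 133/173  [A, F, D are collinear ∩ ED ⟂ AF]
   → D = (1471/173, 133/173)
3. B_x = 22  [AF ∥ BE ∩ FE ∥ AB]
4. B_y = 2  [AF ∥ BE ∩ FE ∥ AB]
   → B = (22, 2)
5. C_x = 4929/226  [E, F, C are collinear ∩ BC ⟂ EF]
6. C_y = 1097/226  [E, F, C are collinear ∩ BC ⟂ EF]
   → C = (4929/226, 1097/226)

B = (22, 2)
C = (4929/226, 1097/226)
D = (1471/173, 133/173)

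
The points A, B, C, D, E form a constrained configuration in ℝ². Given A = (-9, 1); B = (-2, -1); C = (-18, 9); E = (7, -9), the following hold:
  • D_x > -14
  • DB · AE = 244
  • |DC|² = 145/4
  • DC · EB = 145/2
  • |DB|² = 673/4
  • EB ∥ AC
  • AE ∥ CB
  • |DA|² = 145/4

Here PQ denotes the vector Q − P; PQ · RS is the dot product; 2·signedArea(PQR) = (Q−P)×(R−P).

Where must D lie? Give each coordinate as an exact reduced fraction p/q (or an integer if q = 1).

D = (-27/2, 5)

1. D_x = -27/2  [DB · AE = 244 ∩ DC · EB = 145/2]
2. D_y = 5  [DB · AE = 244 ∩ DC · EB = 145/2]
   → D = (-27/2, 5)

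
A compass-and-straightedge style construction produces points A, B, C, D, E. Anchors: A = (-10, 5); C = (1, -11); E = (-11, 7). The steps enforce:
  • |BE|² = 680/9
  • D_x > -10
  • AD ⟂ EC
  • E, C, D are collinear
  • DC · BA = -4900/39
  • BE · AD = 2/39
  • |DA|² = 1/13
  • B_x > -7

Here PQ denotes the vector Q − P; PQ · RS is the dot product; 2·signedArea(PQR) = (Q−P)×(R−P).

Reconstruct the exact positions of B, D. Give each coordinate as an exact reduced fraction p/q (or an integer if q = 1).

B = (-19/3, -1/3)
D = (-127/13, 67/13)

1. D_x = -127/13  [E, C, D are collinear ∩ AD ⟂ EC]
2. D_y = 67/13  [E, C, D are collinear ∩ AD ⟂ EC]
   → D = (-127/13, 67/13)
3. B_x = -19/3  [BE · AD = 2/39 ∩ DC · BA = -4900/39]
4. B_y = -1/3  [BE · AD = 2/39 ∩ DC · BA = -4900/39]
   → B = (-19/3, -1/3)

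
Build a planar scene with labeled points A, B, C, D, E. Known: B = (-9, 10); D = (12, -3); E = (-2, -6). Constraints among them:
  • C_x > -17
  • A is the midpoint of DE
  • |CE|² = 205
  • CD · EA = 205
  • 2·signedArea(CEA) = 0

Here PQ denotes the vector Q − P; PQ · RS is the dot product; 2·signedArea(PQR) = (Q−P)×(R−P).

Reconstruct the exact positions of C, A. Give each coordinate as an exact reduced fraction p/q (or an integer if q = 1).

1. A_x = 5  [A is the midpoint of DE]
2. A_y = -9/2  [A is the midpoint of DE]
   → A = (5, -9/2)
3. C_x = -16  [2·signedArea(CEA) = 0 ∩ CD · EA = 205]
4. C_y = -9  [2·signedArea(CEA) = 0 ∩ CD · EA = 205]
   → C = (-16, -9)

A = (5, -9/2)
C = (-16, -9)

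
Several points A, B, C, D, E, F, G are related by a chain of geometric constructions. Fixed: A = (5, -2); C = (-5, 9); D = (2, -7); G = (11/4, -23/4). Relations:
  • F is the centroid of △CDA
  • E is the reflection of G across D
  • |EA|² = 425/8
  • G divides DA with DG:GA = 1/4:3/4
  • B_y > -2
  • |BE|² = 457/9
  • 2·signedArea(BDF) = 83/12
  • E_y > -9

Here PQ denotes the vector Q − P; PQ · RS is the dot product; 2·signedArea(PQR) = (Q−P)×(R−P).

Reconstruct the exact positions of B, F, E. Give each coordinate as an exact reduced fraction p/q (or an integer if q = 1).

B = (-1/12, -5/4)
E = (5/4, -33/4)
F = (2/3, 0)

1. F_x = 2/3  [F is the centroid of △CDA]
2. F_y = 0  [F is the centroid of △CDA]
   → F = (2/3, 0)
3. E_x = 5/4  [E is the reflection of G across D]
4. E_y = -33/4  [E is the reflection of G across D]
   → E = (5/4, -33/4)
5. B_x = -1/12  [line -7·x + -4/3·y + -9/4 = 0 ∩ |BE|² = 457/9]
6. B_y = -5/4  [line -7·x + -4/3·y + -9/4 = 0 ∩ |BE|² = 457/9]
   → B = (-1/12, -5/4)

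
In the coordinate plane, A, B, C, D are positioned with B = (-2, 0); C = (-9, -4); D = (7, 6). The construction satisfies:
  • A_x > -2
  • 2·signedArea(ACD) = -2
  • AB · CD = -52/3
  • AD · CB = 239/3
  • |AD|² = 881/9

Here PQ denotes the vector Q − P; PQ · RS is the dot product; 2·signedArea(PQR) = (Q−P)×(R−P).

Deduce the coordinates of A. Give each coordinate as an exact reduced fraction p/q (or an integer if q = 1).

1. A_x = -4/3  [2·signedArea(ACD) = -2 ∩ AB · CD = -52/3]
2. A_y = 2/3  [2·signedArea(ACD) = -2 ∩ AB · CD = -52/3]
   → A = (-4/3, 2/3)

A = (-4/3, 2/3)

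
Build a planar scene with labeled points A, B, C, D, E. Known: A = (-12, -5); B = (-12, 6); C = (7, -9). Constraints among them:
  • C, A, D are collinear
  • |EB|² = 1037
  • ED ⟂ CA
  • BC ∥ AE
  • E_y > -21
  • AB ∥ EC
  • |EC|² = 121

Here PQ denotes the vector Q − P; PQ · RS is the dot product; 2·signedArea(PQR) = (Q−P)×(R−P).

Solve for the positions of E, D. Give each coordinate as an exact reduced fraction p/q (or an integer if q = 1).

1. E_x = 7  [AB ∥ EC ∩ BC ∥ AE]
2. E_y = -20  [AB ∥ EC ∩ BC ∥ AE]
   → E = (7, -20)
3. D_x = 3475/377  [C, A, D are collinear ∩ ED ⟂ CA]
4. D_y = -3569/377  [C, A, D are collinear ∩ ED ⟂ CA]
   → D = (3475/377, -3569/377)

D = (3475/377, -3569/377)
E = (7, -20)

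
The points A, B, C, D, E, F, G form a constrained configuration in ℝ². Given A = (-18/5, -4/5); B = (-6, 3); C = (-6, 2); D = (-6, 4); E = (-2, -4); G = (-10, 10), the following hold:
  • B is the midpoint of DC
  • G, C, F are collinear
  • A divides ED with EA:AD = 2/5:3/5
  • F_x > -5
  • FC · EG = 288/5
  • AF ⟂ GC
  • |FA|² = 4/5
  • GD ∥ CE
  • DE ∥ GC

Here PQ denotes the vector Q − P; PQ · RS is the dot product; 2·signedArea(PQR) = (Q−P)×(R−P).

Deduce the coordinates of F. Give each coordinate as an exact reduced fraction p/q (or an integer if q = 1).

1. F_x = -22/5  [G, C, F are collinear ∩ AF ⟂ GC]
2. F_y = -6/5  [G, C, F are collinear ∩ AF ⟂ GC]
   → F = (-22/5, -6/5)

F = (-22/5, -6/5)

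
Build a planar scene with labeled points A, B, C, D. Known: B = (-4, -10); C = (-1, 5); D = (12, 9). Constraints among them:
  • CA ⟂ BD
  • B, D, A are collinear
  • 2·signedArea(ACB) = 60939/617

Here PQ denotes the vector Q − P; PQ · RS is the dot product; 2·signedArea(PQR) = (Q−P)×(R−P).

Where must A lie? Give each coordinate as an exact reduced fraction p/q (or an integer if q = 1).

A = (2860/617, 157/617)

1. A_x = 2860/617  [B, D, A are collinear ∩ CA ⟂ BD]
2. A_y = 157/617  [B, D, A are collinear ∩ CA ⟂ BD]
   → A = (2860/617, 157/617)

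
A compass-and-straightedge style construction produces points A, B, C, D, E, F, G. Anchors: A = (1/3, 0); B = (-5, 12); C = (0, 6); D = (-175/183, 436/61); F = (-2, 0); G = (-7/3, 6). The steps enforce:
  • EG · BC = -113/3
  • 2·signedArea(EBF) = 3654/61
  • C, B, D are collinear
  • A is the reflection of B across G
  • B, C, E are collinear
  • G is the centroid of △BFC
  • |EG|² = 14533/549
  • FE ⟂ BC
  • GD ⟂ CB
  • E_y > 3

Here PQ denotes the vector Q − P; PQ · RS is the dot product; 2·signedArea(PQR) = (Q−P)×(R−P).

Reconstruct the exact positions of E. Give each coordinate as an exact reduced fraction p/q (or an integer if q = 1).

E = (130/61, 210/61)

1. E_x = 130/61  [B, C, E are collinear ∩ FE ⟂ BC]
2. E_y = 210/61  [B, C, E are collinear ∩ FE ⟂ BC]
   → E = (130/61, 210/61)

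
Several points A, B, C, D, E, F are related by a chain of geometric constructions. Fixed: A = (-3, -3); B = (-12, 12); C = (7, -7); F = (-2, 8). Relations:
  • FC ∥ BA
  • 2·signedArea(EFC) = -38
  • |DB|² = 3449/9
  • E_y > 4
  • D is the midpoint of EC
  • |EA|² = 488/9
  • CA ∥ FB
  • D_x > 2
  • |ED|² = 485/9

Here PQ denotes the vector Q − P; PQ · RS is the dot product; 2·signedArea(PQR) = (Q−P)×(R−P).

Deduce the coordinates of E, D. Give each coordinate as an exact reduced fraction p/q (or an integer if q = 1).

D = (7/3, -4/3)
E = (-7/3, 13/3)

1. E_x = -7/3  [line 15·x + 9·y + -4 = 0 ∩ |EA|² = 488/9]
2. E_y = 13/3  [line 15·x + 9·y + -4 = 0 ∩ |EA|² = 488/9]
   → E = (-7/3, 13/3)
3. D_x = 7/3  [D is the midpoint of EC]
4. D_y = -4/3  [D is the midpoint of EC]
   → D = (7/3, -4/3)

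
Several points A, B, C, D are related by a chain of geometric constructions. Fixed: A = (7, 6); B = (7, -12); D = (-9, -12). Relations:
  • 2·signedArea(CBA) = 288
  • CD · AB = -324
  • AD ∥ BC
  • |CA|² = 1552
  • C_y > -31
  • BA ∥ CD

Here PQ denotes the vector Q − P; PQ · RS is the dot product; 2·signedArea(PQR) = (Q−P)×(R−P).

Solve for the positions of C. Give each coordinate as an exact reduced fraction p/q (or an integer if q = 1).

C = (-9, -30)

1. C_x = -9  [BA ∥ CD ∩ AD ∥ BC]
2. C_y = -30  [BA ∥ CD ∩ AD ∥ BC]
   → C = (-9, -30)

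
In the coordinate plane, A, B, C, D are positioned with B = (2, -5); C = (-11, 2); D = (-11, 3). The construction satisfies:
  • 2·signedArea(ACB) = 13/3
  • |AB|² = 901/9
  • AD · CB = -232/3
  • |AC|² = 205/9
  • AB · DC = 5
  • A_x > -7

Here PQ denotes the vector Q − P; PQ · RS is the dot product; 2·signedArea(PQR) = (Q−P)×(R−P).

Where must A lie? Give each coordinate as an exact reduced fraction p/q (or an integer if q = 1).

1. A_x = -20/3  [2·signedArea(ACB) = 13/3 ∩ AD · CB = -232/3]
2. A_y = 0  [2·signedArea(ACB) = 13/3 ∩ AD · CB = -232/3]
   → A = (-20/3, 0)

A = (-20/3, 0)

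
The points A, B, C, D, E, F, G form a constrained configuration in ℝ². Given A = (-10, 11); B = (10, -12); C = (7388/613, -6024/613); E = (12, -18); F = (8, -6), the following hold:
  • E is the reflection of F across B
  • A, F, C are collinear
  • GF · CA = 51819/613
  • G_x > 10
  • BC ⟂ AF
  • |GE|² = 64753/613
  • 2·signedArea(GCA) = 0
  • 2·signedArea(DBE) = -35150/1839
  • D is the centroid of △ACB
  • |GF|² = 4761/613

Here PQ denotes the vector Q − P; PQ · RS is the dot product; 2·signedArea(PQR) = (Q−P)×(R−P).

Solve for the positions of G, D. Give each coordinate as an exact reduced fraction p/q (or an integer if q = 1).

1. G_x = 6146/613  [2·signedArea(GCA) = 0 ∩ GF · CA = 51819/613]
2. G_y = -4851/613  [2·signedArea(GCA) = 0 ∩ GF · CA = 51819/613]
   → G = (6146/613, -4851/613)
3. D_x = 7388/1839  [D is the centroid of △ACB]
4. D_y = -6637/1839  [D is the centroid of △ACB]
   → D = (7388/1839, -6637/1839)

D = (7388/1839, -6637/1839)
G = (6146/613, -4851/613)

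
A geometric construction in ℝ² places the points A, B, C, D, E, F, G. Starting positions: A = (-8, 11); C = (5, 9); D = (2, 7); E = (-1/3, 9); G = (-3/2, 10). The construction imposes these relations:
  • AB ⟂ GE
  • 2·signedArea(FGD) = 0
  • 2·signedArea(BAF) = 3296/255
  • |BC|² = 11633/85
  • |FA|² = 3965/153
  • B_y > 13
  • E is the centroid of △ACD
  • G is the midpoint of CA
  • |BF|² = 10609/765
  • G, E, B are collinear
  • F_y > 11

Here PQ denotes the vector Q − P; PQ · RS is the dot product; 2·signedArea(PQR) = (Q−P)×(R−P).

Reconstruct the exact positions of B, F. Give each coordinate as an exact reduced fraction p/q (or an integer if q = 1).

1. B_x = -488/85  [G, E, B are collinear ∩ AB ⟂ GE]
2. B_y = 1159/85  [G, E, B are collinear ∩ AB ⟂ GE]
   → B = (-488/85, 1159/85)
3. F_x = -743/255  [2·signedArea(FGD) = 0 ∩ 2·signedArea(BAF) = 3296/255]
4. F_y = 953/85  [2·signedArea(FGD) = 0 ∩ 2·signedArea(BAF) = 3296/255]
   → F = (-743/255, 953/85)

B = (-488/85, 1159/85)
F = (-743/255, 953/85)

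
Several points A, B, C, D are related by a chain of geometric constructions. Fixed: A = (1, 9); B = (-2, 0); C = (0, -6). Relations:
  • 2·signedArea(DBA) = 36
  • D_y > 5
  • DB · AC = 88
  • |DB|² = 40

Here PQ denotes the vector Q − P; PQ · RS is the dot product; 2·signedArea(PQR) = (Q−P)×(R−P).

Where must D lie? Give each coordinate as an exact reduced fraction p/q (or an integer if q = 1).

D = (-4, 6)

1. D_x = -4  [2·signedArea(DBA) = 36 ∩ DB · AC = 88]
2. D_y = 6  [2·signedArea(DBA) = 36 ∩ DB · AC = 88]
   → D = (-4, 6)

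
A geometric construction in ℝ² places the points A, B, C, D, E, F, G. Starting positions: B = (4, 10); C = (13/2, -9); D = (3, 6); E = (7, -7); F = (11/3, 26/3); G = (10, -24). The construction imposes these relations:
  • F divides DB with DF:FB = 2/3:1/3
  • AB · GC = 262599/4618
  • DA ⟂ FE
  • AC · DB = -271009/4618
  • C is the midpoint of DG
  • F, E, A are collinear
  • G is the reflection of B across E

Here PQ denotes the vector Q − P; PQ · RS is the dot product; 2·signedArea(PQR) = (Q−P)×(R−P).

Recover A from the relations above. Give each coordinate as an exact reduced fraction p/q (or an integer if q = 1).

1. A_x = 9653/2309  [F, E, A are collinear ∩ DA ⟂ FE]
2. A_y = 14434/2309  [F, E, A are collinear ∩ DA ⟂ FE]
   → A = (9653/2309, 14434/2309)

A = (9653/2309, 14434/2309)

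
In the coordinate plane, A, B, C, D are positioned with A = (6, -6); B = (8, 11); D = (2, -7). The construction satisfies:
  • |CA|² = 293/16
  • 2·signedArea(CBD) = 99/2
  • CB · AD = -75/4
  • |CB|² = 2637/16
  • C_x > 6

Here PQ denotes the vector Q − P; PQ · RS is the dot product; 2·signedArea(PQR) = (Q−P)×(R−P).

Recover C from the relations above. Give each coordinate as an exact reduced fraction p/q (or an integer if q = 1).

1. C_x = 13/2  [2·signedArea(CBD) = 99/2 ∩ CB · AD = -75/4]
2. C_y = -7/4  [2·signedArea(CBD) = 99/2 ∩ CB · AD = -75/4]
   → C = (13/2, -7/4)

C = (13/2, -7/4)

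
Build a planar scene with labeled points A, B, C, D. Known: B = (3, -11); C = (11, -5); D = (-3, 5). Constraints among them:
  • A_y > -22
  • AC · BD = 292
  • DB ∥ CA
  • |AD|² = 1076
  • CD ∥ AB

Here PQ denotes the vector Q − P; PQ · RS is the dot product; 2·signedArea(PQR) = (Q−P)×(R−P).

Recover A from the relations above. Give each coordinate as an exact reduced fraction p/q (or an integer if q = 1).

1. A_x = 17  [CD ∥ AB ∩ DB ∥ CA]
2. A_y = -21  [CD ∥ AB ∩ DB ∥ CA]
   → A = (17, -21)

A = (17, -21)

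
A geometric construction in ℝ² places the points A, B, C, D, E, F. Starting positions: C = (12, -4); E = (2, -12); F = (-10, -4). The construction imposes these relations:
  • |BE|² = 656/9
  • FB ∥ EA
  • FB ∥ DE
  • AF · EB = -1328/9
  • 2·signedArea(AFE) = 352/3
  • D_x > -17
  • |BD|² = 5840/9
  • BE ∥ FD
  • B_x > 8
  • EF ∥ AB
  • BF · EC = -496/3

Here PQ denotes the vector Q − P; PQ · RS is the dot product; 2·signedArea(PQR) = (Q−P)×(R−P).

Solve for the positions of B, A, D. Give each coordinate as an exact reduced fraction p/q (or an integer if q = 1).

A = (62/3, -44/3)
B = (26/3, -20/3)
D = (-50/3, -28/3)

1. B_x = 26/3  [line -10·x + -8·y + 100/3 = 0 ∩ |BE|² = 656/9]
2. B_y = -20/3  [line -10·x + -8·y + 100/3 = 0 ∩ |BE|² = 656/9]
   → B = (26/3, -20/3)
3. A_x = 62/3  [EF ∥ AB ∩ FB ∥ EA]
4. A_y = -44/3  [EF ∥ AB ∩ FB ∥ EA]
   → A = (62/3, -44/3)
5. D_x = -50/3  [FB ∥ DE ∩ BE ∥ FD]
6. D_y = -28/3  [FB ∥ DE ∩ BE ∥ FD]
   → D = (-50/3, -28/3)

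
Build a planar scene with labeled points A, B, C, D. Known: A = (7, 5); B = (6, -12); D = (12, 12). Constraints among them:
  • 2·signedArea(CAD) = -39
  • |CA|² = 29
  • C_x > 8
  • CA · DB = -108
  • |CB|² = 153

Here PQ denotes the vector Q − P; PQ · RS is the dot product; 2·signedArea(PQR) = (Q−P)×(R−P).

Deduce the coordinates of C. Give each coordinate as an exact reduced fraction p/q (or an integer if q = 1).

1. C_x = 9  [2·signedArea(CAD) = -39 ∩ CA · DB = -108]
2. C_y = 0  [2·signedArea(CAD) = -39 ∩ CA · DB = -108]
   → C = (9, 0)

C = (9, 0)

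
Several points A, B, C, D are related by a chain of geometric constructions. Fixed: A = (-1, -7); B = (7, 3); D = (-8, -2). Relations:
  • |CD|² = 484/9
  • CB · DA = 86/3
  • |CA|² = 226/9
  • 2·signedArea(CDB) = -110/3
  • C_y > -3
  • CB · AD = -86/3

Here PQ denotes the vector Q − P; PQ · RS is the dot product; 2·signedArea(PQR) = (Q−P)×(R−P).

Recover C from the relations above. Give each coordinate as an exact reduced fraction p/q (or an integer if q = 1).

1. C_x = -2/3  [CB · DA = 86/3 ∩ 2·signedArea(CDB) = -110/3]
2. C_y = -2  [CB · DA = 86/3 ∩ 2·signedArea(CDB) = -110/3]
   → C = (-2/3, -2)

C = (-2/3, -2)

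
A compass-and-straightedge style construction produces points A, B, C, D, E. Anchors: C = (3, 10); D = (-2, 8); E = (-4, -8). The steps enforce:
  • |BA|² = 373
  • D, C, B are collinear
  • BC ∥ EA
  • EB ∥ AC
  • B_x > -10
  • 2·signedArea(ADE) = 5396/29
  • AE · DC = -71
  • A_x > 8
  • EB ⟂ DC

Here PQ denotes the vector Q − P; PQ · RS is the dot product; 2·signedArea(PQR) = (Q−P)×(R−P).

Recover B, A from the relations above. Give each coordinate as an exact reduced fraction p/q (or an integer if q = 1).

1. B_x = -268/29  [D, C, B are collinear ∩ EB ⟂ DC]
2. B_y = 148/29  [D, C, B are collinear ∩ EB ⟂ DC]
   → B = (-268/29, 148/29)
3. A_x = 239/29  [EB ∥ AC ∩ BC ∥ EA]
4. A_y = -90/29  [EB ∥ AC ∩ BC ∥ EA]
   → A = (239/29, -90/29)

A = (239/29, -90/29)
B = (-268/29, 148/29)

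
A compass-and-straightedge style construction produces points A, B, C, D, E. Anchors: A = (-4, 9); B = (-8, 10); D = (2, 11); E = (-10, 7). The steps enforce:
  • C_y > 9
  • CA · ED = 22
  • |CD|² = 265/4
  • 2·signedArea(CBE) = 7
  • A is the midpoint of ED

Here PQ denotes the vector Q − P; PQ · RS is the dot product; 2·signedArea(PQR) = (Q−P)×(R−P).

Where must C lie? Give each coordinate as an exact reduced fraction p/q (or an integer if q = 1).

1. C_x = -6  [2·signedArea(CBE) = 7 ∩ CA · ED = 22]
2. C_y = 19/2  [2·signedArea(CBE) = 7 ∩ CA · ED = 22]
   → C = (-6, 19/2)

C = (-6, 19/2)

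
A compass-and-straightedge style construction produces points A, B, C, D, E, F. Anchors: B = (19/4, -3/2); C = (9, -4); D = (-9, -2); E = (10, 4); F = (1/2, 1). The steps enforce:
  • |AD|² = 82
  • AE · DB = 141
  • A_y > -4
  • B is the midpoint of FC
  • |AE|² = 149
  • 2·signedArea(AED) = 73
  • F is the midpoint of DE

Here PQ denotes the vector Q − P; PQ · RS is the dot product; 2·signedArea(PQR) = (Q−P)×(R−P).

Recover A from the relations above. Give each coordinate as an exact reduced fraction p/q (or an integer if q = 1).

1. A_x = 0  [AE · DB = 141 ∩ 2·signedArea(AED) = 73]
2. A_y = -3  [AE · DB = 141 ∩ 2·signedArea(AED) = 73]
   → A = (0, -3)

A = (0, -3)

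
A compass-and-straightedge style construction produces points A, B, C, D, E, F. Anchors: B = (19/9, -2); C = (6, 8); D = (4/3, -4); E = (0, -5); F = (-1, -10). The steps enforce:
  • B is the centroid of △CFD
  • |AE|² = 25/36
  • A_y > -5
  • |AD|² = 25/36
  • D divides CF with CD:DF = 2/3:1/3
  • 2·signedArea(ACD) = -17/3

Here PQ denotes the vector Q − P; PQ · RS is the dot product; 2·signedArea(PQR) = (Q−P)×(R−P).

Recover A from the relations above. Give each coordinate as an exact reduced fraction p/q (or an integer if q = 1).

A = (2/3, -9/2)

1. A_x = 2/3  [line 12·x + -14/3·y + -29 = 0 ∩ |AE|² = 25/36]
2. A_y = -9/2  [line 12·x + -14/3·y + -29 = 0 ∩ |AE|² = 25/36]
   → A = (2/3, -9/2)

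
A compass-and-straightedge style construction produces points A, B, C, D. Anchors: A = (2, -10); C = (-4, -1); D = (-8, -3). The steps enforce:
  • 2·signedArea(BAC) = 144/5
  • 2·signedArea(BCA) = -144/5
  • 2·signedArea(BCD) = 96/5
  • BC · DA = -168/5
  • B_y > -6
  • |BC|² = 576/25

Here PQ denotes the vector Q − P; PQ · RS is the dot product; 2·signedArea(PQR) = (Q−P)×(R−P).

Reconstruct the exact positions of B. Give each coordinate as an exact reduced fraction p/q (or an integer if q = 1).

B = (-4, -29/5)

1. B_x = -4  [2·signedArea(BAC) = 144/5 ∩ BC · DA = -168/5]
2. B_y = -29/5  [2·signedArea(BAC) = 144/5 ∩ BC · DA = -168/5]
   → B = (-4, -29/5)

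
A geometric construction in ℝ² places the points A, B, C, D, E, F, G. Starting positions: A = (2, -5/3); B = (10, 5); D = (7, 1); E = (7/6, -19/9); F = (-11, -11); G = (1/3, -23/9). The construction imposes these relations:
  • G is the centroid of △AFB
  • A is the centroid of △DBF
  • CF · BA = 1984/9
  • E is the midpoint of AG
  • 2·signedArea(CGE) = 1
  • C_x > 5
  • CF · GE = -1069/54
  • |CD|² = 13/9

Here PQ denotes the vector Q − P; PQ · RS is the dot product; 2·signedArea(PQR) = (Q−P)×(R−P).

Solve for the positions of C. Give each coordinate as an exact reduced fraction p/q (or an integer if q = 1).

1. C_x = 6  [2·signedArea(CGE) = 1 ∩ CF · GE = -1069/54]
2. C_y = 5/3  [2·signedArea(CGE) = 1 ∩ CF · GE = -1069/54]
   → C = (6, 5/3)

C = (6, 5/3)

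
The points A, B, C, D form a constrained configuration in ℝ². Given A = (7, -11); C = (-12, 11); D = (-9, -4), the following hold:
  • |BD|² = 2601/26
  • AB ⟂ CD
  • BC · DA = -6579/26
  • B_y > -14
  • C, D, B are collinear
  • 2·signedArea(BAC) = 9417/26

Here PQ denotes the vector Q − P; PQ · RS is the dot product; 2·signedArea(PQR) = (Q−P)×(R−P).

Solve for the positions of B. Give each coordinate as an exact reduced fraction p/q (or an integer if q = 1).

B = (-183/26, -359/26)

1. B_x = -183/26  [C, D, B are collinear ∩ AB ⟂ CD]
2. B_y = -359/26  [C, D, B are collinear ∩ AB ⟂ CD]
   → B = (-183/26, -359/26)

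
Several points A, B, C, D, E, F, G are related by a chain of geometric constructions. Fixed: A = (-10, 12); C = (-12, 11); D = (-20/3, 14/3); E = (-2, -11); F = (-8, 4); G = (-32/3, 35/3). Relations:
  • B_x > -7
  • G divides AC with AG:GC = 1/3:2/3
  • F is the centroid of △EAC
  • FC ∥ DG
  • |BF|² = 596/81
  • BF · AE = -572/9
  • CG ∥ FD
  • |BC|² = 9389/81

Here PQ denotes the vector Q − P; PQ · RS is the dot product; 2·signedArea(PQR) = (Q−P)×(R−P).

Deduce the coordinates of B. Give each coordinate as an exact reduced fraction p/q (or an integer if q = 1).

1. B_x = -58/9  [line -8·x + 23·y + -832/9 = 0 ∩ |BC|² = 9389/81]
2. B_y = 16/9  [line -8·x + 23·y + -832/9 = 0 ∩ |BC|² = 9389/81]
   → B = (-58/9, 16/9)

B = (-58/9, 16/9)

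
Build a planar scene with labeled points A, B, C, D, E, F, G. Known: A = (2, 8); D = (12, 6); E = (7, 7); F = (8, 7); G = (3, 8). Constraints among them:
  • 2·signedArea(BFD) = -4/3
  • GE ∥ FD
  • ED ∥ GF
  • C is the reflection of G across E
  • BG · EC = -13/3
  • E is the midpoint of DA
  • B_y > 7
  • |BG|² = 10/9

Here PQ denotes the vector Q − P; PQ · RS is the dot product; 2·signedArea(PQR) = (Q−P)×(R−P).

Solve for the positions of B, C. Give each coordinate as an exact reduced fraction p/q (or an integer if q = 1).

B = (4, 23/3)
C = (11, 6)

1. C_x = 11  [C is the reflection of G across E]
2. C_y = 6  [C is the reflection of G across E]
   → C = (11, 6)
3. B_x = 4  [BG · EC = -13/3 ∩ 2·signedArea(BFD) = -4/3]
4. B_y = 23/3  [BG · EC = -13/3 ∩ 2·signedArea(BFD) = -4/3]
   → B = (4, 23/3)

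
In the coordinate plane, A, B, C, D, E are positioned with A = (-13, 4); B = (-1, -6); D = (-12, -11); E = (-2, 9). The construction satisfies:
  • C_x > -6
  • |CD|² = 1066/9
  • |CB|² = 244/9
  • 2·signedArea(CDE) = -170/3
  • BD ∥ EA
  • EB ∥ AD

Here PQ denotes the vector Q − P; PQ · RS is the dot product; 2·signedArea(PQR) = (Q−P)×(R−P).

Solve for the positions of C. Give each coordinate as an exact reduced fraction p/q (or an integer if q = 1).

1. C_x = -5  [line -20·x + 10·y + -220/3 = 0 ∩ |CD|² = 1066/9]
2. C_y = -8/3  [line -20·x + 10·y + -220/3 = 0 ∩ |CD|² = 1066/9]
   → C = (-5, -8/3)

C = (-5, -8/3)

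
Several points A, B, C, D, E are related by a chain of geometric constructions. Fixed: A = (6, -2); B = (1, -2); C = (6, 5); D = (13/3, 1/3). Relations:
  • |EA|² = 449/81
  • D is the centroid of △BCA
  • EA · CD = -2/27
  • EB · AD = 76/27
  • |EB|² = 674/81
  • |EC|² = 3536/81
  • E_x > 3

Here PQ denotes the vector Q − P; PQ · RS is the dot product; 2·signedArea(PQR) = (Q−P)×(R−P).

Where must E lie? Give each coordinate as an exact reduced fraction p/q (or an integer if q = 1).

1. E_x = 34/9  [EB · AD = 76/27 ∩ EA · CD = -2/27]
2. E_y = -11/9  [EB · AD = 76/27 ∩ EA · CD = -2/27]
   → E = (34/9, -11/9)

E = (34/9, -11/9)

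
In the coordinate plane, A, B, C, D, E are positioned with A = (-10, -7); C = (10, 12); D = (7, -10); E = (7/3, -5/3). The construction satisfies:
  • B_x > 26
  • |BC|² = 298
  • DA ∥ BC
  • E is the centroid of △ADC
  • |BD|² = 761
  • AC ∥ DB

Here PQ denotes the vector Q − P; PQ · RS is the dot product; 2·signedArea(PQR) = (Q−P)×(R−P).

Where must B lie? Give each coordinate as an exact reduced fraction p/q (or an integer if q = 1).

B = (27, 9)

1. B_x = 27  [DA ∥ BC ∩ AC ∥ DB]
2. B_y = 9  [DA ∥ BC ∩ AC ∥ DB]
   → B = (27, 9)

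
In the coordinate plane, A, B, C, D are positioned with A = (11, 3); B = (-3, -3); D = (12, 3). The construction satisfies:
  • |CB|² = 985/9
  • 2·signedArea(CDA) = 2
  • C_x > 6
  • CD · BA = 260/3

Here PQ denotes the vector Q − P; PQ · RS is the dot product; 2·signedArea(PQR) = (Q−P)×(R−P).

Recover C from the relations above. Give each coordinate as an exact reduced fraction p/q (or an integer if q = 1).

C = (20/3, 1)

1. C_x = 20/3  [2·signedArea(CDA) = 2 ∩ CD · BA = 260/3]
2. C_y = 1  [2·signedArea(CDA) = 2 ∩ CD · BA = 260/3]
   → C = (20/3, 1)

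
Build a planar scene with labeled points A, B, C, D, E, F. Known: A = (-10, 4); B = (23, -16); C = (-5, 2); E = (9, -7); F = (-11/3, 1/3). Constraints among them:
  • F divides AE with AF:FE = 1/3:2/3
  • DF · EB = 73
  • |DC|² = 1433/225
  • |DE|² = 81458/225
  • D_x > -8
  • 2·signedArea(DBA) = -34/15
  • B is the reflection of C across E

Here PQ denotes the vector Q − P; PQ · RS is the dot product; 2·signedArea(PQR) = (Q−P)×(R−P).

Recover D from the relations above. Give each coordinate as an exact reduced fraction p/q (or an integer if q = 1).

1. D_x = -112/15  [2·signedArea(DBA) = -34/15 ∩ DF · EB = 73]
2. D_y = 38/15  [2·signedArea(DBA) = -34/15 ∩ DF · EB = 73]
   → D = (-112/15, 38/15)

D = (-112/15, 38/15)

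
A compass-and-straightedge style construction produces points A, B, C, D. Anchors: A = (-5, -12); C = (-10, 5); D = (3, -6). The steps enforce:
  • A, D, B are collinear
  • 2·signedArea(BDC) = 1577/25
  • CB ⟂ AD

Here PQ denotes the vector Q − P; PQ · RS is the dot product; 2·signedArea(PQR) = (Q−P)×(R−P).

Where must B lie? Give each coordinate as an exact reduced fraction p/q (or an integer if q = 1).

1. B_x = -1/25  [A, D, B are collinear ∩ CB ⟂ AD]
2. B_y = -207/25  [A, D, B are collinear ∩ CB ⟂ AD]
   → B = (-1/25, -207/25)

B = (-1/25, -207/25)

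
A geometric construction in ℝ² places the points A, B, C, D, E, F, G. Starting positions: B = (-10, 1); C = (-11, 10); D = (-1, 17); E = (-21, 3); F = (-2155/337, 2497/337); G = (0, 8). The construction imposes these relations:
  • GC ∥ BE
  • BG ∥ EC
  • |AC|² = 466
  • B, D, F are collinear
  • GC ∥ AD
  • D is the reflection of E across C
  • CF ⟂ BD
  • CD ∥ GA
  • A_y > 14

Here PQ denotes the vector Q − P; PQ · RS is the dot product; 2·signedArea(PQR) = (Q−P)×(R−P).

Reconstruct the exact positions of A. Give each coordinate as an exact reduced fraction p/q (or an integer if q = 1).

1. A_x = 10  [GC ∥ AD ∩ CD ∥ GA]
2. A_y = 15  [GC ∥ AD ∩ CD ∥ GA]
   → A = (10, 15)

A = (10, 15)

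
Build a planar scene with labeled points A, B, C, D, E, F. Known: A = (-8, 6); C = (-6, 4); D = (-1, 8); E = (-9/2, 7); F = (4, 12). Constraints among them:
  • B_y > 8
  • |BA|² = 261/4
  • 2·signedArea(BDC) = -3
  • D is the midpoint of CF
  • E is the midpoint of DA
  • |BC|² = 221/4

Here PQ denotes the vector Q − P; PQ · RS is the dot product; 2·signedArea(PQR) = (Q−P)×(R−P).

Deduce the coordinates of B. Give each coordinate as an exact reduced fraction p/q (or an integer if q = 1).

1. B_x = -1/2  [line 4·x + -5·y + 47 = 0 ∩ |BA|² = 261/4]
2. B_y = 9  [line 4·x + -5·y + 47 = 0 ∩ |BA|² = 261/4]
   → B = (-1/2, 9)

B = (-1/2, 9)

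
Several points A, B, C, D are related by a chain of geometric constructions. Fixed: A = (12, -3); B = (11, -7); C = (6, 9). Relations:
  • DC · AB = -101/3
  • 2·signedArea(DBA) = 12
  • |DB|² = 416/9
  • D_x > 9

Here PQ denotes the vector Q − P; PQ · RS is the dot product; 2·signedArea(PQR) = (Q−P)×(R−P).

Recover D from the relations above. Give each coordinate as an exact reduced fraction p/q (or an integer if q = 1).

D = (29/3, -1/3)

1. D_x = 29/3  [2·signedArea(DBA) = 12 ∩ DC · AB = -101/3]
2. D_y = -1/3  [2·signedArea(DBA) = 12 ∩ DC · AB = -101/3]
   → D = (29/3, -1/3)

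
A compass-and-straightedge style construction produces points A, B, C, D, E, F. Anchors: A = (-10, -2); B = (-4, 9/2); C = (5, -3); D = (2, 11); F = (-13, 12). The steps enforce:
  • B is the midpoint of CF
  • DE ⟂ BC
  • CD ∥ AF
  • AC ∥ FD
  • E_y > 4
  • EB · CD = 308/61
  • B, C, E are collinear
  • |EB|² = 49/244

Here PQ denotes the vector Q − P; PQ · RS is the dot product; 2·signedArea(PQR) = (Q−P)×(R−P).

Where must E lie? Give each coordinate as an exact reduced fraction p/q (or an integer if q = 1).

1. E_x = -223/61  [B, C, E are collinear ∩ DE ⟂ BC]
2. E_y = 257/61  [B, C, E are collinear ∩ DE ⟂ BC]
   → E = (-223/61, 257/61)

E = (-223/61, 257/61)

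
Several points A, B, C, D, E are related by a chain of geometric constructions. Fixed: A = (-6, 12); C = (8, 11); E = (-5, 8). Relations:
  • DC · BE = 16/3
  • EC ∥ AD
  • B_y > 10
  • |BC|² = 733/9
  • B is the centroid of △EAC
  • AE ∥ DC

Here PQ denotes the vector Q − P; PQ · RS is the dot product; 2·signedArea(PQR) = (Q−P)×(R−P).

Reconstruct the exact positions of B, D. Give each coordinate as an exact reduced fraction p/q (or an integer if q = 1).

B = (-1, 31/3)
D = (7, 15)

1. B_x = -1  [B is the centroid of △EAC]
2. B_y = 31/3  [B is the centroid of △EAC]
   → B = (-1, 31/3)
3. D_x = 7  [AE ∥ DC ∩ EC ∥ AD]
4. D_y = 15  [AE ∥ DC ∩ EC ∥ AD]
   → D = (7, 15)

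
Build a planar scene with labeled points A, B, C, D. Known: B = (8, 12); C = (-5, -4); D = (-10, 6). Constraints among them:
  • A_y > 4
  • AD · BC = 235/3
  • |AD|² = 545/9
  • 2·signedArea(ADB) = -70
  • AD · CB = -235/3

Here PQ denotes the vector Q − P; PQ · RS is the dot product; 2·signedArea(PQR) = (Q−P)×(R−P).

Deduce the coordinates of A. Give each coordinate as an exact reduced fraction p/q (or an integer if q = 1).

1. A_x = -7/3  [2·signedArea(ADB) = -70 ∩ AD · CB = -235/3]
2. A_y = 14/3  [2·signedArea(ADB) = -70 ∩ AD · CB = -235/3]
   → A = (-7/3, 14/3)

A = (-7/3, 14/3)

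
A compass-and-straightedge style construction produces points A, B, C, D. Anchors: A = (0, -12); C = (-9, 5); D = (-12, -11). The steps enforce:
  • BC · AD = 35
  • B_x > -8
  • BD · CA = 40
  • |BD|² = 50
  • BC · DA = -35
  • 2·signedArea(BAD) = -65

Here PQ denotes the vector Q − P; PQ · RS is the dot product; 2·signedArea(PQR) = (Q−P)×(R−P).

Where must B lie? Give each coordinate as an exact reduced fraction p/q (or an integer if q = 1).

B = (-7, -6)

1. B_x = -7  [2·signedArea(BAD) = -65 ∩ BC · DA = -35]
2. B_y = -6  [2·signedArea(BAD) = -65 ∩ BC · DA = -35]
   → B = (-7, -6)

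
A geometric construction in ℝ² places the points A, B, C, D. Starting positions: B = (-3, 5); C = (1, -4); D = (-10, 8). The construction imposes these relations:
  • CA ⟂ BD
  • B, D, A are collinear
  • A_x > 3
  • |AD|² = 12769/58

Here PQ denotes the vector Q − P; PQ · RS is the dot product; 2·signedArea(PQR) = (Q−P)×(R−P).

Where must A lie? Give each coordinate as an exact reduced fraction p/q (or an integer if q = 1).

1. A_x = 211/58  [B, D, A are collinear ∩ CA ⟂ BD]
2. A_y = 125/58  [B, D, A are collinear ∩ CA ⟂ BD]
   → A = (211/58, 125/58)

A = (211/58, 125/58)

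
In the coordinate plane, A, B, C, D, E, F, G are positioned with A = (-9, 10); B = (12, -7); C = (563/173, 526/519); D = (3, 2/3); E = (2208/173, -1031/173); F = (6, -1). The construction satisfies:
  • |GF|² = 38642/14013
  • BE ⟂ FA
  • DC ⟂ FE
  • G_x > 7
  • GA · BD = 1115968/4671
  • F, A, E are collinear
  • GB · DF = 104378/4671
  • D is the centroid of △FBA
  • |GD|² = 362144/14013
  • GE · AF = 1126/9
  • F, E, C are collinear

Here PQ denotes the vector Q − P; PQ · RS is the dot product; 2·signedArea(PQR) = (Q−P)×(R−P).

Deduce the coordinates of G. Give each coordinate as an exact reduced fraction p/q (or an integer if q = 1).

1. G_x = 3809/519  [GB · DF = 104378/4671 ∩ GA · BD = 1115968/4671]
2. G_y = -3086/1557  [GB · DF = 104378/4671 ∩ GA · BD = 1115968/4671]
   → G = (3809/519, -3086/1557)

G = (3809/519, -3086/1557)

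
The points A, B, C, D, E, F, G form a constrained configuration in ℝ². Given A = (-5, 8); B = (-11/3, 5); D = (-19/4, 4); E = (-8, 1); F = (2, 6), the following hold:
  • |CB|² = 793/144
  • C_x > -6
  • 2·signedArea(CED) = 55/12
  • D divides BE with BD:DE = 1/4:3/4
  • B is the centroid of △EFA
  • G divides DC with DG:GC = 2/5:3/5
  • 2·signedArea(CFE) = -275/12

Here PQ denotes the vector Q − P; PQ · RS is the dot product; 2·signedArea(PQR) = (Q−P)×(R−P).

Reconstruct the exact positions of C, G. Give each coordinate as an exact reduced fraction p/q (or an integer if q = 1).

1. C_x = -71/12  [2·signedArea(CED) = 55/12 ∩ 2·signedArea(CFE) = -275/12]
2. C_y = 13/3  [2·signedArea(CED) = 55/12 ∩ 2·signedArea(CFE) = -275/12]
   → C = (-71/12, 13/3)
3. G_x = -313/60  [G divides DC with DG:GC = 2/5:3/5]
4. G_y = 62/15  [G divides DC with DG:GC = 2/5:3/5]
   → G = (-313/60, 62/15)

C = (-71/12, 13/3)
G = (-313/60, 62/15)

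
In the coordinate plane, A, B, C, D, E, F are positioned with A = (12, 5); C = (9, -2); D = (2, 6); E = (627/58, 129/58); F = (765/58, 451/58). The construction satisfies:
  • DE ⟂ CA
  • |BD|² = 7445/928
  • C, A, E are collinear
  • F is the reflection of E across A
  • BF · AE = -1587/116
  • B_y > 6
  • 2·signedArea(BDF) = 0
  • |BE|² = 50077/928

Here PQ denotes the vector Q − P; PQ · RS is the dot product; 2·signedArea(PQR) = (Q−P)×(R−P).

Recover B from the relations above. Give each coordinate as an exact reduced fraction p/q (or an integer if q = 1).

1. B_x = 1113/232  [2·signedArea(BDF) = 0 ∩ BF · AE = -1587/116]
2. B_y = 1495/232  [2·signedArea(BDF) = 0 ∩ BF · AE = -1587/116]
   → B = (1113/232, 1495/232)

B = (1113/232, 1495/232)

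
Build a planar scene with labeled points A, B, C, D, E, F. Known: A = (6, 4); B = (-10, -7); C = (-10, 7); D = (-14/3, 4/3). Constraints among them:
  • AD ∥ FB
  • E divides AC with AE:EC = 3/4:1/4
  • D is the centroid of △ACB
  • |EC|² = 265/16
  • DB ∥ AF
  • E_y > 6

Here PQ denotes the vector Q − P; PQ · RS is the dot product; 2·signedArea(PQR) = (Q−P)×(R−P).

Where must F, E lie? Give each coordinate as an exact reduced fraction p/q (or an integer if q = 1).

E = (-6, 25/4)
F = (2/3, -13/3)

1. F_x = 2/3  [AD ∥ FB ∩ DB ∥ AF]
2. F_y = -13/3  [AD ∥ FB ∩ DB ∥ AF]
   → F = (2/3, -13/3)
3. E_x = -6  [E divides AC with AE:EC = 3/4:1/4]
4. E_y = 25/4  [E divides AC with AE:EC = 3/4:1/4]
   → E = (-6, 25/4)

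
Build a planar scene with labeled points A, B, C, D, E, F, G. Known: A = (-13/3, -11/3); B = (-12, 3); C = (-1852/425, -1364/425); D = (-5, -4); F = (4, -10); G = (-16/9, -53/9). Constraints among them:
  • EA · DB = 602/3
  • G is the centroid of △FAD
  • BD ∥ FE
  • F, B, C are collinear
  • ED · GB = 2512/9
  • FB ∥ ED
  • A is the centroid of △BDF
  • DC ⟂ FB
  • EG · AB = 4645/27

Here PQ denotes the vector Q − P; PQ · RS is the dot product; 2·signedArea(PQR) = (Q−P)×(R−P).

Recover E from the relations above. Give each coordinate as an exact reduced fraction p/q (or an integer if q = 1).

E = (11, -17)

1. E_x = 11  [FB ∥ ED ∩ BD ∥ FE]
2. E_y = -17  [FB ∥ ED ∩ BD ∥ FE]
   → E = (11, -17)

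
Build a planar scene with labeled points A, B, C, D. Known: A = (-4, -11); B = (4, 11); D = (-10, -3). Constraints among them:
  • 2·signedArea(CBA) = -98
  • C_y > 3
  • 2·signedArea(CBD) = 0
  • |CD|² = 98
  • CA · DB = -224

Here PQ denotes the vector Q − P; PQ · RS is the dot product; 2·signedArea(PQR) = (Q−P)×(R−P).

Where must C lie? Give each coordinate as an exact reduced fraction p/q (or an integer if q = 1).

1. C_x = -3  [2·signedArea(CBD) = 0 ∩ 2·signedArea(CBA) = -98]
2. C_y = 4  [2·signedArea(CBD) = 0 ∩ 2·signedArea(CBA) = -98]
   → C = (-3, 4)

C = (-3, 4)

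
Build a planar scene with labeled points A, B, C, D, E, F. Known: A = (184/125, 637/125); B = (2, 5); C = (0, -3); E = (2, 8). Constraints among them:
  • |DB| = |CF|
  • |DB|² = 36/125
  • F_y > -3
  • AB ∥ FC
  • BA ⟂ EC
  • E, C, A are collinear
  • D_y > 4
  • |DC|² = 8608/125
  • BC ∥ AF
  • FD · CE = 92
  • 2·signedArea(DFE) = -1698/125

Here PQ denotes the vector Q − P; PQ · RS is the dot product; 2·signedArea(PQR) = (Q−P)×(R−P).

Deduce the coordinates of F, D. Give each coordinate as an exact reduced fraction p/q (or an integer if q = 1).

D = (316/125, 613/125)
F = (-66/125, -363/125)

1. F_x = -66/125  [AB ∥ FC ∩ BC ∥ AF]
2. F_y = -363/125  [AB ∥ FC ∩ BC ∥ AF]
   → F = (-66/125, -363/125)
3. D_x = 316/125  [2·signedArea(DFE) = -1698/125 ∩ FD · CE = 92]
4. D_y = 613/125  [2·signedArea(DFE) = -1698/125 ∩ FD · CE = 92]
   → D = (316/125, 613/125)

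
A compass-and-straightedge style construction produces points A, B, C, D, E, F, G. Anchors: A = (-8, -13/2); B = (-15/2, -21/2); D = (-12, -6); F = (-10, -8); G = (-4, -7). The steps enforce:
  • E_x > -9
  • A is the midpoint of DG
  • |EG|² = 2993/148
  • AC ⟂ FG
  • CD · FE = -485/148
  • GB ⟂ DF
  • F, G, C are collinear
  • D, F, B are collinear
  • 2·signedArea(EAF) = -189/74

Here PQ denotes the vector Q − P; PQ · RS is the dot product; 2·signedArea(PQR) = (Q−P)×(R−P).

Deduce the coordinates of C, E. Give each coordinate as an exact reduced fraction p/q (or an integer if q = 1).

C = (-289/37, -565/74)
E = (-303/37, -397/74)

1. C_x = -289/37  [F, G, C are collinear ∩ AC ⟂ FG]
2. C_y = -565/74  [F, G, C are collinear ∩ AC ⟂ FG]
   → C = (-289/37, -565/74)
3. E_x = -303/37  [2·signedArea(EAF) = -189/74 ∩ CD · FE = -485/148]
4. E_y = -397/74  [2·signedArea(EAF) = -189/74 ∩ CD · FE = -485/148]
   → E = (-303/37, -397/74)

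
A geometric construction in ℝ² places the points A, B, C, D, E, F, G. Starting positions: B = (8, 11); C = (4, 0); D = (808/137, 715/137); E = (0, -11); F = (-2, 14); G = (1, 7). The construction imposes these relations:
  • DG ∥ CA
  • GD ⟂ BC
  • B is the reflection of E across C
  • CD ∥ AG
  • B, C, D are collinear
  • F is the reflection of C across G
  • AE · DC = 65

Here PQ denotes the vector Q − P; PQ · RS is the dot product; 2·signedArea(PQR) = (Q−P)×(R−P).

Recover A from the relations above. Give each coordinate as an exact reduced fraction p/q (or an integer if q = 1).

1. A_x = -123/137  [CD ∥ AG ∩ DG ∥ CA]
2. A_y = 244/137  [CD ∥ AG ∩ DG ∥ CA]
   → A = (-123/137, 244/137)

A = (-123/137, 244/137)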